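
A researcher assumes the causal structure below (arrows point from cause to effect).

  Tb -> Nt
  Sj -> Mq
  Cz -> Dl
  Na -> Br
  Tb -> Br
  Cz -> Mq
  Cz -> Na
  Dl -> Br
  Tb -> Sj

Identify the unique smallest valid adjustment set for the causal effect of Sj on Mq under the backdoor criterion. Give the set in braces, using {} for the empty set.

Variables eligible for adjustment (non-descendants of Sj, excluding Sj and Mq): {Br, Cz, Dl, Na, Nt, Tb}.
Backdoor paths from Sj to Mq:
  P1: Sj <- Tb -> Br <- Dl <- Cz -> Mq
  P2: Sj <- Tb -> Br <- Na <- Cz -> Mq
Each backdoor path contains an unconditioned collider, so every path is already blocked with the empty conditioning set:
  P1: blocked at collider Br (neither it nor any descendant is in the conditioning set).
  P2: blocked at collider Br (neither it nor any descendant is in the conditioning set).
The empty set is therefore the unique smallest valid set.

{}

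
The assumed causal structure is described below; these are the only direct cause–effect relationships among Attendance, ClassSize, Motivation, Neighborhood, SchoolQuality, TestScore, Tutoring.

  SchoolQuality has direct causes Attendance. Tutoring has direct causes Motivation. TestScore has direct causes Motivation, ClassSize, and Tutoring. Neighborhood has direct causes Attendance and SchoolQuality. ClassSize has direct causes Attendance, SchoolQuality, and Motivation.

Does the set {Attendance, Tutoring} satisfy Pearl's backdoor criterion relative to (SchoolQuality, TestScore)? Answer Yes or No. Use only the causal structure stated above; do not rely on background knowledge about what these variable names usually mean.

Backdoor paths from SchoolQuality to TestScore (paths whose first edge points into SchoolQuality):
  P1: SchoolQuality <- Attendance -> ClassSize <- Motivation -> Tutoring -> TestScore
  P2: SchoolQuality <- Attendance -> ClassSize <- Motivation -> TestScore
  P3: SchoolQuality <- Attendance -> ClassSize -> TestScore
Condition 1 (no descendant of SchoolQuality in the set): holds — descendants of SchoolQuality are {ClassSize, Neighborhood, TestScore}; none are in {Attendance, Tutoring}.
Condition 2 (every backdoor path blocked by {Attendance, Tutoring}):
  P1: blocked at fork node Attendance ∈ conditioning set.
  P2: blocked at fork node Attendance ∈ conditioning set.
  P3: blocked at fork node Attendance ∈ conditioning set.
{Attendance, Tutoring} satisfies the backdoor criterion.

Yes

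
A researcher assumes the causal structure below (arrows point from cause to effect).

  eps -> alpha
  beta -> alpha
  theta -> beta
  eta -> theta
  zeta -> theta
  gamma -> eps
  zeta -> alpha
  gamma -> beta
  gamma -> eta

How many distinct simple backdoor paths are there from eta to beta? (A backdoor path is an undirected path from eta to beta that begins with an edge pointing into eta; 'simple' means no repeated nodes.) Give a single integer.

A backdoor path from eta to beta is any simple undirected path whose first edge points into eta (i.e. leaves eta via a parent).
Parents of eta: {gamma}.
Enumerating:
  P1: eta <- gamma -> eps -> alpha <- zeta -> theta -> beta
  P2: eta <- gamma -> eps -> alpha <- beta
  P3: eta <- gamma -> beta
That exhausts the simple backdoor paths. Count: 3.

3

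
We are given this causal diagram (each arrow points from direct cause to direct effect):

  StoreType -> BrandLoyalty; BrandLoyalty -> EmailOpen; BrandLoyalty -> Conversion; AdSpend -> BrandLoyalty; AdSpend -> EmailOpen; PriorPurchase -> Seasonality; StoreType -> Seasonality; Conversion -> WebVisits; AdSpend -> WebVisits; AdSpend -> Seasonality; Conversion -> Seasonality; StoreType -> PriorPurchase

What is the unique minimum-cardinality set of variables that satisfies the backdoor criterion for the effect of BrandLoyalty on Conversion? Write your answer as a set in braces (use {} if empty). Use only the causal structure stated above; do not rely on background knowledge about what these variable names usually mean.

Variables eligible for adjustment (non-descendants of BrandLoyalty, excluding BrandLoyalty and Conversion): {AdSpend, PriorPurchase, StoreType}.
Backdoor paths from BrandLoyalty to Conversion:
  P1: BrandLoyalty <- StoreType -> PriorPurchase -> Seasonality <- AdSpend -> WebVisits <- Conversion
  P2: BrandLoyalty <- StoreType -> PriorPurchase -> Seasonality <- Conversion
  P3: BrandLoyalty <- StoreType -> Seasonality <- AdSpend -> WebVisits <- Conversion
  P4: BrandLoyalty <- StoreType -> Seasonality <- Conversion
  P5: BrandLoyalty <- AdSpend -> Seasonality <- Conversion
  P6: BrandLoyalty <- AdSpend -> WebVisits <- Conversion
Each backdoor path contains an unconditioned collider, so every path is already blocked with the empty conditioning set:
  P1: blocked at collider Seasonality (neither it nor any descendant is in the conditioning set).
  P2: blocked at collider Seasonality (neither it nor any descendant is in the conditioning set).
  P3: blocked at collider Seasonality (neither it nor any descendant is in the conditioning set).
  P4: blocked at collider Seasonality (neither it nor any descendant is in the conditioning set).
  P5: blocked at collider Seasonality (neither it nor any descendant is in the conditioning set).
  P6: blocked at collider WebVisits (neither it nor any descendant is in the conditioning set).
The empty set is therefore the unique smallest valid set.

{}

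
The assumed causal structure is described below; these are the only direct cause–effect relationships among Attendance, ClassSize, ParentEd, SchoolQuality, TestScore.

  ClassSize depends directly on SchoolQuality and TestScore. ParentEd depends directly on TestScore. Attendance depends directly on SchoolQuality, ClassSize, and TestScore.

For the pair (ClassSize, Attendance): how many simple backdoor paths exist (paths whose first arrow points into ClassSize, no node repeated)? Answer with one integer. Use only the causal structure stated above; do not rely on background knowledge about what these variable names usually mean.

2

A backdoor path from ClassSize to Attendance is any simple undirected path whose first edge points into ClassSize (i.e. leaves ClassSize via a parent).
Parents of ClassSize: {SchoolQuality, TestScore}.
Enumerating:
  P1: ClassSize <- TestScore -> Attendance
  P2: ClassSize <- SchoolQuality -> Attendance
That exhausts the simple backdoor paths. Count: 2.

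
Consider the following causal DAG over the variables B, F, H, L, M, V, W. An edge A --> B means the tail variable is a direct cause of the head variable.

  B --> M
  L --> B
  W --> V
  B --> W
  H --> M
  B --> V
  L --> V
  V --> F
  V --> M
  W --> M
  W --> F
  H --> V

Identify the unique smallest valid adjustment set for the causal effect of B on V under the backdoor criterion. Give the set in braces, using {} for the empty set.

{L}

Variables eligible for adjustment (non-descendants of B, excluding B and V): {H, L}.
Backdoor paths from B to V:
  P1: B <- L -> V
The empty set is not sufficient: P1 (B <- L -> V) has no collider blocking it and no conditioned non-collider, so it is open.
Try {L}:
  P1: blocked at fork node L ∈ conditioning set.
{L} contains no descendant of B and blocks every backdoor path.
No other singleton works — e.g. {H} leaves P1 open — so {L} is the unique smallest valid adjustment set.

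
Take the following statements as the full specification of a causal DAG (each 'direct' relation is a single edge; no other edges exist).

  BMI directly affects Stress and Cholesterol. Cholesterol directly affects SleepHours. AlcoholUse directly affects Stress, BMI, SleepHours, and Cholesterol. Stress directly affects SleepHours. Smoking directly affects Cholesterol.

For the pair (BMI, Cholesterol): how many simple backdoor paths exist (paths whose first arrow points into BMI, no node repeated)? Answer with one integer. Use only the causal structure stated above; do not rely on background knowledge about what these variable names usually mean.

3

A backdoor path from BMI to Cholesterol is any simple undirected path whose first edge points into BMI (i.e. leaves BMI via a parent).
Parents of BMI: {AlcoholUse}.
Enumerating:
  P1: BMI <- AlcoholUse -> Cholesterol
  P2: BMI <- AlcoholUse -> Stress -> SleepHours <- Cholesterol
  P3: BMI <- AlcoholUse -> SleepHours <- Cholesterol
That exhausts the simple backdoor paths. Count: 3.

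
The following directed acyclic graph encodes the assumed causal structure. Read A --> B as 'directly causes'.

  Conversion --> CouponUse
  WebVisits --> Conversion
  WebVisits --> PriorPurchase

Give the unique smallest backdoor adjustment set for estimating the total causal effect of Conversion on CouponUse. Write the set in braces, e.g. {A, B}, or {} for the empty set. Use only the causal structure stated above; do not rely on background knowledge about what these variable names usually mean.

Variables eligible for adjustment (non-descendants of Conversion, excluding Conversion and CouponUse): {PriorPurchase, WebVisits}.
Backdoor paths from Conversion to CouponUse:
  (none)
With no backdoor paths the empty set already satisfies the criterion, and it is trivially minimal.

{}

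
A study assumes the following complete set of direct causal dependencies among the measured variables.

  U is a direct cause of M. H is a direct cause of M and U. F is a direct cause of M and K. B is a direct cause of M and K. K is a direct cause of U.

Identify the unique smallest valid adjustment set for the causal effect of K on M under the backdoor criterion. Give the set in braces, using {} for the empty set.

Variables eligible for adjustment (non-descendants of K, excluding K and M): {B, F, H}.
Backdoor paths from K to M:
  P1: K <- F -> M
  P2: K <- B -> M
The empty set is not sufficient: P1 (K <- F -> M) has no collider blocking it and no conditioned non-collider, so it is open.
Try {B, F}:
  P1: blocked at fork node F ∈ conditioning set.
  P2: blocked at fork node B ∈ conditioning set.
{B, F} contains no descendant of K and blocks every backdoor path.
Every element of {B, F} is needed (dropping B leaves P2 open; dropping F leaves P1 open), so no proper subset is valid.
Among all size-2 subsets of the eligible variables, only {B, F} blocks every backdoor path, so it is the unique smallest valid adjustment set.

{B, F}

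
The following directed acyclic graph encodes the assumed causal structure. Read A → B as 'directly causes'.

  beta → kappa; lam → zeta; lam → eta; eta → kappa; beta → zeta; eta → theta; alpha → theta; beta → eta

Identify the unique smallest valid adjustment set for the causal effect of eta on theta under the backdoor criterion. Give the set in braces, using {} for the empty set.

{}

Variables eligible for adjustment (non-descendants of eta, excluding eta and theta): {alpha, beta, lam, zeta}.
Backdoor paths from eta to theta:
  (none)
With no backdoor paths the empty set already satisfies the criterion, and it is trivially minimal.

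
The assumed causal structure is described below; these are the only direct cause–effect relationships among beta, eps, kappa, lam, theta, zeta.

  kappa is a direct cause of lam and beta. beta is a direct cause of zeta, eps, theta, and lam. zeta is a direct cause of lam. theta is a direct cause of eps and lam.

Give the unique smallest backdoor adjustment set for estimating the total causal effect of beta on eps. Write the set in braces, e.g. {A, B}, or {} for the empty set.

{}

Variables eligible for adjustment (non-descendants of beta, excluding beta and eps): {kappa}.
Backdoor paths from beta to eps:
  P1: beta <- kappa -> lam <- theta -> eps
Each backdoor path contains an unconditioned collider, so every path is already blocked with the empty conditioning set:
  P1: blocked at collider lam (neither it nor any descendant is in the conditioning set).
The empty set is therefore the unique smallest valid set.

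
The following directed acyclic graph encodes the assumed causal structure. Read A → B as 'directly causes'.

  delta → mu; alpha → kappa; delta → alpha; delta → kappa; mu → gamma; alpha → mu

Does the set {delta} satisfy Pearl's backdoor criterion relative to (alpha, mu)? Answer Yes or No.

Yes

Backdoor paths from alpha to mu (paths whose first edge points into alpha):
  P1: alpha <- delta -> mu
Condition 1 (no descendant of alpha in the set): holds — descendants of alpha are {gamma, kappa, mu}; none are in {delta}.
Condition 2 (every backdoor path blocked by {delta}):
  P1: blocked at fork node delta ∈ conditioning set.
{delta} satisfies the backdoor criterion.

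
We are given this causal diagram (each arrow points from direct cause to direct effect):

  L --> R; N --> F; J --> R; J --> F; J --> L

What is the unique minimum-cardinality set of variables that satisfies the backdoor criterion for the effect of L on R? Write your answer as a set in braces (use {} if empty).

{J}

Variables eligible for adjustment (non-descendants of L, excluding L and R): {F, J, N}.
Backdoor paths from L to R:
  P1: L <- J -> R
The empty set is not sufficient: P1 (L <- J -> R) has no collider blocking it and no conditioned non-collider, so it is open.
Try {J}:
  P1: blocked at fork node J ∈ conditioning set.
{J} contains no descendant of L and blocks every backdoor path.
No other singleton works — e.g. {N} leaves P1 open — so {J} is the unique smallest valid adjustment set.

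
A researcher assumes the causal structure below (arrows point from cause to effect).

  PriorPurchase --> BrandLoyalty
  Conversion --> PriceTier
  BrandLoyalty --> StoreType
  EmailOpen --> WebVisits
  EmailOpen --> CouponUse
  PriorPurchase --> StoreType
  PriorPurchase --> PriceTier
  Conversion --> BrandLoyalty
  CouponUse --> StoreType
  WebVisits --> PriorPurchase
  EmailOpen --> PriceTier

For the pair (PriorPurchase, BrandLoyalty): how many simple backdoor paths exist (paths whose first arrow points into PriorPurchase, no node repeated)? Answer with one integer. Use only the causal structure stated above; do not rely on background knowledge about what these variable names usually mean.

A backdoor path from PriorPurchase to BrandLoyalty is any simple undirected path whose first edge points into PriorPurchase (i.e. leaves PriorPurchase via a parent).
Parents of PriorPurchase: {WebVisits}.
Enumerating:
  P1: PriorPurchase <- WebVisits <- EmailOpen -> CouponUse -> StoreType <- BrandLoyalty
  P2: PriorPurchase <- WebVisits <- EmailOpen -> PriceTier <- Conversion -> BrandLoyalty
That exhausts the simple backdoor paths. Count: 2.

2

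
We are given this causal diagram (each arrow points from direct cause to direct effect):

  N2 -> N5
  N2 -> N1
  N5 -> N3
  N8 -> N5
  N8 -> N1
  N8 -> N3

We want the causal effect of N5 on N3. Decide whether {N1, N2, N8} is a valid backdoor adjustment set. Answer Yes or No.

Backdoor paths from N5 to N3 (paths whose first edge points into N5):
  P1: N5 <- N8 -> N3
  P2: N5 <- N2 -> N1 <- N8 -> N3
Condition 1 (no descendant of N5 in the set): holds — descendants of N5 are {N3}; none are in {N1, N2, N8}.
Condition 2 (every backdoor path blocked by {N1, N2, N8}):
  P1: blocked at fork node N8 ∈ conditioning set.
  P2: blocked at fork node N2 ∈ conditioning set.
{N1, N2, N8} satisfies the backdoor criterion.

Yes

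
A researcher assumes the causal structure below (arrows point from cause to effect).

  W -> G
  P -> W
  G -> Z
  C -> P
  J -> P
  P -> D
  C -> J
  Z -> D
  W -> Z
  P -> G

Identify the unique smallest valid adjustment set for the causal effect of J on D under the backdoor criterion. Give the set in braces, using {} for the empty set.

{C}

Variables eligible for adjustment (non-descendants of J, excluding J and D): {C}.
Backdoor paths from J to D:
  P1: J <- C -> P -> W -> G -> Z -> D
  P2: J <- C -> P -> W -> Z -> D
  P3: J <- C -> P -> G <- W -> Z -> D
  P4: J <- C -> P -> G -> Z -> D
  P5: J <- C -> P -> D
The empty set is not sufficient: P1 (J <- C -> P -> W -> G -> Z -> D) has no collider blocking it and no conditioned non-collider, so it is open.
Try {C}:
  P1: blocked at fork node C ∈ conditioning set.
  P2: blocked at fork node C ∈ conditioning set.
  P3: blocked at fork node C ∈ conditioning set.
  P4: blocked at fork node C ∈ conditioning set.
  P5: blocked at fork node C ∈ conditioning set.
{C} contains no descendant of J and blocks every backdoor path.
{C} is the unique smallest valid adjustment set.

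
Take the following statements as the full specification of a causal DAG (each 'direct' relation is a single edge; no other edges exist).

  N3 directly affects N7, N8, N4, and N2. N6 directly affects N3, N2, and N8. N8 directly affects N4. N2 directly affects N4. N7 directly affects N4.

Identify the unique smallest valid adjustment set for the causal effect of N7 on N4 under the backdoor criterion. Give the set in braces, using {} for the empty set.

{N3}

Variables eligible for adjustment (non-descendants of N7, excluding N7 and N4): {N2, N3, N6, N8}.
Backdoor paths from N7 to N4:
  P1: N7 <- N3 <- N6 -> N8 -> N4
  P2: N7 <- N3 <- N6 -> N2 -> N4
  P3: N7 <- N3 -> N8 <- N6 -> N2 -> N4
  P4: N7 <- N3 -> N8 -> N4
  P5: N7 <- N3 -> N2 <- N6 -> N8 -> N4
  P6: N7 <- N3 -> N2 -> N4
  P7: N7 <- N3 -> N4
The empty set is not sufficient: P1 (N7 <- N3 <- N6 -> N8 -> N4) has no collider blocking it and no conditioned non-collider, so it is open.
Try {N3}:
  P1: blocked at chain node N3 ∈ conditioning set.
  P2: blocked at chain node N3 ∈ conditioning set.
  P3: blocked at fork node N3 ∈ conditioning set.
  P4: blocked at fork node N3 ∈ conditioning set.
  P5: blocked at fork node N3 ∈ conditioning set.
  P6: blocked at fork node N3 ∈ conditioning set.
  P7: blocked at fork node N3 ∈ conditioning set.
{N3} contains no descendant of N7 and blocks every backdoor path.
No other singleton works — e.g. {N6} leaves P4 open — so {N3} is the unique smallest valid adjustment set.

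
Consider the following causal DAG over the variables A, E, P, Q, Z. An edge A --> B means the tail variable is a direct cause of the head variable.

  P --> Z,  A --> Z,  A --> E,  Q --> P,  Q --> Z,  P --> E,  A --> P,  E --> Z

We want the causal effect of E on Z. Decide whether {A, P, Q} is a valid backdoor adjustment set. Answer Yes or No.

Backdoor paths from E to Z (paths whose first edge points into E):
  P1: E <- A -> P <- Q -> Z
  P2: E <- A -> P -> Z
  P3: E <- A -> Z
  P4: E <- P <- A -> Z
  P5: E <- P <- Q -> Z
  P6: E <- P -> Z
Condition 1 (no descendant of E in the set): holds — descendants of E are {Z}; none are in {A, P, Q}.
Condition 2 (every backdoor path blocked by {A, P, Q}):
  P1: blocked at fork node A ∈ conditioning set.
  P2: blocked at fork node A ∈ conditioning set.
  P3: blocked at fork node A ∈ conditioning set.
  P4: blocked at chain node P ∈ conditioning set.
  P5: blocked at chain node P ∈ conditioning set.
  P6: blocked at fork node P ∈ conditioning set.
{A, P, Q} satisfies the backdoor criterion.

Yes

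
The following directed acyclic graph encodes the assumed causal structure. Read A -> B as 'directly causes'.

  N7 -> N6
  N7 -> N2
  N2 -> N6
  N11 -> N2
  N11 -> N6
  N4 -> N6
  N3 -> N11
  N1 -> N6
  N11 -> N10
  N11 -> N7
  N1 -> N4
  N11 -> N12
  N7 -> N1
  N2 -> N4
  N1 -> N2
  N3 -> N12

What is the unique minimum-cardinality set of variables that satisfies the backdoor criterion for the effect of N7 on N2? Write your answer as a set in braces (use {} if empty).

{N11}

Variables eligible for adjustment (non-descendants of N7, excluding N7 and N2): {N10, N11, N12, N3}.
Backdoor paths from N7 to N2:
  P1: N7 <- N11 -> N2
  P2: N7 <- N11 -> N6 <- N1 -> N2
  P3: N7 <- N11 -> N6 <- N1 -> N4 <- N2
  P4: N7 <- N11 -> N6 <- N2
  P5: N7 <- N11 -> N6 <- N4 <- N1 -> N2
  P6: N7 <- N11 -> N6 <- N4 <- N2
The empty set is not sufficient: P1 (N7 <- N11 -> N2) has no collider blocking it and no conditioned non-collider, so it is open.
Try {N11}:
  P1: blocked at fork node N11 ∈ conditioning set.
  P2: blocked at fork node N11 ∈ conditioning set.
  P3: blocked at fork node N11 ∈ conditioning set.
  P4: blocked at fork node N11 ∈ conditioning set.
  P5: blocked at fork node N11 ∈ conditioning set.
  P6: blocked at fork node N11 ∈ conditioning set.
{N11} contains no descendant of N7 and blocks every backdoor path.
No other singleton works — e.g. {N3} leaves P1 open — so {N11} is the unique smallest valid adjustment set.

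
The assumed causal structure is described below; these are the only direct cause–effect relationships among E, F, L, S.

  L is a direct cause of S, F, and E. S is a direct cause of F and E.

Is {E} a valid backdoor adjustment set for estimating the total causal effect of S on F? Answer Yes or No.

Backdoor paths from S to F (paths whose first edge points into S):
  P1: S <- L -> F
Condition 1 (no descendant of S in the set): FAILS — E is a descendant of S.
Condition 2 (every backdoor path blocked by {E}):
  P1: open — no interior node is in the conditioning set.
{E} does not satisfy the backdoor criterion.

No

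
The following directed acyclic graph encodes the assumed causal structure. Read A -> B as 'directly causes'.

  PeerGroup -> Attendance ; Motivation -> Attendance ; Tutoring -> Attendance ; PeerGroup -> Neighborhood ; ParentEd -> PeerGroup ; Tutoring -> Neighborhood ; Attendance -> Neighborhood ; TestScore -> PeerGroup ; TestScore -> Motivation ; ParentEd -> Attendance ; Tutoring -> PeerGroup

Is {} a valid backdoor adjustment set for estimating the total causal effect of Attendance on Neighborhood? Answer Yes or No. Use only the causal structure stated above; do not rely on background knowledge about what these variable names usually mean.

Backdoor paths from Attendance to Neighborhood (paths whose first edge points into Attendance):
  P1: Attendance <- ParentEd -> PeerGroup <- Tutoring -> Neighborhood
  P2: Attendance <- ParentEd -> PeerGroup -> Neighborhood
  P3: Attendance <- Tutoring -> PeerGroup -> Neighborhood
  P4: Attendance <- Tutoring -> Neighborhood
  P5: Attendance <- Motivation <- TestScore -> PeerGroup <- Tutoring -> Neighborhood
  P6: Attendance <- Motivation <- TestScore -> PeerGroup -> Neighborhood
  P7: Attendance <- PeerGroup <- Tutoring -> Neighborhood
  P8: Attendance <- PeerGroup -> Neighborhood
Condition 1 (no descendant of Attendance in the set): holds — descendants of Attendance are {Neighborhood}; none are in {}.
Condition 2 (every backdoor path blocked by {}):
  P1: blocked at collider PeerGroup (neither it nor any descendant is in the conditioning set).
  P2: open — no interior node is in the conditioning set.
  P3: open — no interior node is in the conditioning set.
  P4: open — no interior node is in the conditioning set.
  P5: blocked at collider PeerGroup (neither it nor any descendant is in the conditioning set).
  P6: open — no interior node is in the conditioning set.
  P7: open — no interior node is in the conditioning set.
  P8: open — no interior node is in the conditioning set.
{} does not satisfy the backdoor criterion.

No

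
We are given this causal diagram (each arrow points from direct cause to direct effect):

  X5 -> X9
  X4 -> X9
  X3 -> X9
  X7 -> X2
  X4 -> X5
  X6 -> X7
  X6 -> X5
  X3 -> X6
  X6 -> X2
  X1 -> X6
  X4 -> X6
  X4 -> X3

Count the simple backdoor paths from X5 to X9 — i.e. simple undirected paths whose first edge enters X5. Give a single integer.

7

A backdoor path from X5 to X9 is any simple undirected path whose first edge points into X5 (i.e. leaves X5 via a parent).
Parents of X5: {X4, X6}.
Enumerating:
  P1: X5 <- X4 -> X3 -> X9
  P2: X5 <- X4 -> X6 <- X3 -> X9
  P3: X5 <- X4 -> X9
  P4: X5 <- X6 <- X4 -> X3 -> X9
  P5: X5 <- X6 <- X4 -> X9
  P6: X5 <- X6 <- X3 <- X4 -> X9
  P7: X5 <- X6 <- X3 -> X9
That exhausts the simple backdoor paths. Count: 7.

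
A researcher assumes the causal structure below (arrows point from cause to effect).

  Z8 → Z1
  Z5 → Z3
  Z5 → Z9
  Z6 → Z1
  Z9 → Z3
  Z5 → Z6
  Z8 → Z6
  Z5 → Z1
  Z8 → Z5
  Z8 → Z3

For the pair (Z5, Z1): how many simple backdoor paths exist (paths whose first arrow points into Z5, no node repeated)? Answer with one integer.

A backdoor path from Z5 to Z1 is any simple undirected path whose first edge points into Z5 (i.e. leaves Z5 via a parent).
Parents of Z5: {Z8}.
Enumerating:
  P1: Z5 <- Z8 -> Z6 -> Z1
  P2: Z5 <- Z8 -> Z1
That exhausts the simple backdoor paths. Count: 2.

2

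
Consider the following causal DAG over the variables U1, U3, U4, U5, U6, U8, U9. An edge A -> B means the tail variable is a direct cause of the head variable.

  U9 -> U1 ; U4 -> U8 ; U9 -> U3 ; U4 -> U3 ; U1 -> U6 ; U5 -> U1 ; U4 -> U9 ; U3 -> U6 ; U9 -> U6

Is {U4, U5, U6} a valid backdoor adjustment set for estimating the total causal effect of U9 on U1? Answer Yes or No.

Backdoor paths from U9 to U1 (paths whose first edge points into U9):
  P1: U9 <- U4 -> U3 -> U6 <- U1
Condition 1 (no descendant of U9 in the set): FAILS — U6 is a descendant of U9.
Condition 2 (every backdoor path blocked by {U4, U5, U6}):
  P1: blocked at fork node U4 ∈ conditioning set.
{U4, U5, U6} does not satisfy the backdoor criterion.

No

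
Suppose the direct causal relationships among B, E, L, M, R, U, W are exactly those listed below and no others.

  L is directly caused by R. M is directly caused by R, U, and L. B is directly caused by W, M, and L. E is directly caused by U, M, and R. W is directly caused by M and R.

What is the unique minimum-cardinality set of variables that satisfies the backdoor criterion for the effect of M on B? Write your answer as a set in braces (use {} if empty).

Variables eligible for adjustment (non-descendants of M, excluding M and B): {L, R, U}.
Backdoor paths from M to B:
  P1: M <- R -> L -> B
  P2: M <- R -> W -> B
  P3: M <- U -> E <- R -> L -> B
  P4: M <- U -> E <- R -> W -> B
  P5: M <- L <- R -> W -> B
  P6: M <- L -> B
The empty set is not sufficient: P1 (M <- R -> L -> B) has no collider blocking it and no conditioned non-collider, so it is open.
Try {L, R}:
  P1: blocked at fork node R ∈ conditioning set.
  P2: blocked at fork node R ∈ conditioning set.
  P3: blocked at collider E (neither it nor any descendant is in the conditioning set).
  P4: blocked at collider E (neither it nor any descendant is in the conditioning set).
  P5: blocked at chain node L ∈ conditioning set.
  P6: blocked at fork node L ∈ conditioning set.
{L, R} contains no descendant of M and blocks every backdoor path.
Every element of {L, R} is needed (dropping L leaves P6 open; dropping R leaves P2 open), so no proper subset is valid.
Among all size-2 subsets of the eligible variables, only {L, R} blocks every backdoor path, so it is the unique smallest valid adjustment set.

{L, R}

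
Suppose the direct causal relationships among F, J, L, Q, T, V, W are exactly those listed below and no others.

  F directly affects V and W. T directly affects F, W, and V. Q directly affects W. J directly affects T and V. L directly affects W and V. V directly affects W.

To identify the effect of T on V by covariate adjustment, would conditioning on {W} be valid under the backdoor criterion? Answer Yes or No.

No

Backdoor paths from T to V (paths whose first edge points into T):
  P1: T <- J -> V
Condition 1 (no descendant of T in the set): FAILS — W is a descendant of T.
Condition 2 (every backdoor path blocked by {W}):
  P1: open — no interior node is in the conditioning set.
{W} does not satisfy the backdoor criterion.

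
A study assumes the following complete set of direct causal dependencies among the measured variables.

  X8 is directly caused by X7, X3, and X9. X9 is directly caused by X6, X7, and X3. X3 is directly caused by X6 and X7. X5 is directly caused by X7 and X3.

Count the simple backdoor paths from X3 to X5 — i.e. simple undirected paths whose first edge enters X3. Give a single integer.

3

A backdoor path from X3 to X5 is any simple undirected path whose first edge points into X3 (i.e. leaves X3 via a parent).
Parents of X3: {X6, X7}.
Enumerating:
  P1: X3 <- X6 -> X9 <- X7 -> X5
  P2: X3 <- X6 -> X9 -> X8 <- X7 -> X5
  P3: X3 <- X7 -> X5
That exhausts the simple backdoor paths. Count: 3.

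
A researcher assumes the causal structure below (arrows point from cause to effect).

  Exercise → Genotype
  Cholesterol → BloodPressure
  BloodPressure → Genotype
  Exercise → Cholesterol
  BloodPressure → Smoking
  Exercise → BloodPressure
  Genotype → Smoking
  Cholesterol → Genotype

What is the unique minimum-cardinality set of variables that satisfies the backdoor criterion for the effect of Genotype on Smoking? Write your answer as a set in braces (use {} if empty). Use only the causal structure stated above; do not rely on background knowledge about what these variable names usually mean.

Variables eligible for adjustment (non-descendants of Genotype, excluding Genotype and Smoking): {BloodPressure, Cholesterol, Exercise}.
Backdoor paths from Genotype to Smoking:
  P1: Genotype <- Exercise -> Cholesterol -> BloodPressure -> Smoking
  P2: Genotype <- Exercise -> BloodPressure -> Smoking
  P3: Genotype <- Cholesterol <- Exercise -> BloodPressure -> Smoking
  P4: Genotype <- Cholesterol -> BloodPressure -> Smoking
  P5: Genotype <- BloodPressure -> Smoking
The empty set is not sufficient: P1 (Genotype <- Exercise -> Cholesterol -> BloodPressure -> Smoking) has no collider blocking it and no conditioned non-collider, so it is open.
Try {BloodPressure}:
  P1: blocked at chain node BloodPressure ∈ conditioning set.
  P2: blocked at chain node BloodPressure ∈ conditioning set.
  P3: blocked at chain node BloodPressure ∈ conditioning set.
  P4: blocked at chain node BloodPressure ∈ conditioning set.
  P5: blocked at fork node BloodPressure ∈ conditioning set.
{BloodPressure} contains no descendant of Genotype and blocks every backdoor path.
No other singleton works — e.g. {Exercise} leaves P4 open — so {BloodPressure} is the unique smallest valid adjustment set.

{BloodPressure}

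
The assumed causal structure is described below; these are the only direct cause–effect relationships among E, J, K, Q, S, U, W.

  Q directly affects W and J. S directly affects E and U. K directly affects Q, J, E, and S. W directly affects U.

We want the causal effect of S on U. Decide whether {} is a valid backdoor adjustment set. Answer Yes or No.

No

Backdoor paths from S to U (paths whose first edge points into S):
  P1: S <- K -> Q -> W -> U
  P2: S <- K -> J <- Q -> W -> U
Condition 1 (no descendant of S in the set): holds — descendants of S are {E, U}; none are in {}.
Condition 2 (every backdoor path blocked by {}):
  P1: open — no interior node is in the conditioning set.
  P2: blocked at collider J (neither it nor any descendant is in the conditioning set).
{} does not satisfy the backdoor criterion.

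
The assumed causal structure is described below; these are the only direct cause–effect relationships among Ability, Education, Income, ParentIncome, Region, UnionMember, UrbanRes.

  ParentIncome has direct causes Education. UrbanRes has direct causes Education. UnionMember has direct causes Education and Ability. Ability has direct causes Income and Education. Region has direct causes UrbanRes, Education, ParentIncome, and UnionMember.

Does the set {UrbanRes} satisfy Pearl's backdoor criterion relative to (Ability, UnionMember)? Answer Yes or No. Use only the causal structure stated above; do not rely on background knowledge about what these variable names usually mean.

Backdoor paths from Ability to UnionMember (paths whose first edge points into Ability):
  P1: Ability <- Education -> UnionMember
  P2: Ability <- Education -> UrbanRes -> Region <- UnionMember
  P3: Ability <- Education -> ParentIncome -> Region <- UnionMember
  P4: Ability <- Education -> Region <- UnionMember
Condition 1 (no descendant of Ability in the set): holds — descendants of Ability are {Region, UnionMember}; none are in {UrbanRes}.
Condition 2 (every backdoor path blocked by {UrbanRes}):
  P1: open — no interior node is in the conditioning set.
  P2: blocked at chain node UrbanRes ∈ conditioning set.
  P3: blocked at collider Region (neither it nor any descendant is in the conditioning set).
  P4: blocked at collider Region (neither it nor any descendant is in the conditioning set).
{UrbanRes} does not satisfy the backdoor criterion.

No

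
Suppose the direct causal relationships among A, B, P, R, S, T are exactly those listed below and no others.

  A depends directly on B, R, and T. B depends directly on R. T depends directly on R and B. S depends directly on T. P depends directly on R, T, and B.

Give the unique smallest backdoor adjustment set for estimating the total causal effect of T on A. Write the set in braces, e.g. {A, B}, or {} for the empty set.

{B, R}

Variables eligible for adjustment (non-descendants of T, excluding T and A): {B, R}.
Backdoor paths from T to A:
  P1: T <- R -> B -> A
  P2: T <- R -> P <- B -> A
  P3: T <- R -> A
  P4: T <- B <- R -> A
  P5: T <- B -> P <- R -> A
  P6: T <- B -> A
The empty set is not sufficient: P1 (T <- R -> B -> A) has no collider blocking it and no conditioned non-collider, so it is open.
Try {B, R}:
  P1: blocked at fork node R ∈ conditioning set.
  P2: blocked at fork node R ∈ conditioning set.
  P3: blocked at fork node R ∈ conditioning set.
  P4: blocked at chain node B ∈ conditioning set.
  P5: blocked at fork node B ∈ conditioning set.
  P6: blocked at fork node B ∈ conditioning set.
{B, R} contains no descendant of T and blocks every backdoor path.
Every element of {B, R} is needed (dropping B leaves P6 open; dropping R leaves P3 open), so no proper subset is valid.
Among all size-2 subsets of the eligible variables, only {B, R} blocks every backdoor path, so it is the unique smallest valid adjustment set.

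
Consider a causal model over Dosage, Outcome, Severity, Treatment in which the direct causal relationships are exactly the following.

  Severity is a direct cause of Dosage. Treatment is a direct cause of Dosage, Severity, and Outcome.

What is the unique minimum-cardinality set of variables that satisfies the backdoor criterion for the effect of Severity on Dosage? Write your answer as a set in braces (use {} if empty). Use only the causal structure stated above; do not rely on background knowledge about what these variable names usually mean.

Variables eligible for adjustment (non-descendants of Severity, excluding Severity and Dosage): {Outcome, Treatment}.
Backdoor paths from Severity to Dosage:
  P1: Severity <- Treatment -> Dosage
The empty set is not sufficient: P1 (Severity <- Treatment -> Dosage) has no collider blocking it and no conditioned non-collider, so it is open.
Try {Treatment}:
  P1: blocked at fork node Treatment ∈ conditioning set.
{Treatment} contains no descendant of Severity and blocks every backdoor path.
No other singleton works — e.g. {Outcome} leaves P1 open — so {Treatment} is the unique smallest valid adjustment set.

{Treatment}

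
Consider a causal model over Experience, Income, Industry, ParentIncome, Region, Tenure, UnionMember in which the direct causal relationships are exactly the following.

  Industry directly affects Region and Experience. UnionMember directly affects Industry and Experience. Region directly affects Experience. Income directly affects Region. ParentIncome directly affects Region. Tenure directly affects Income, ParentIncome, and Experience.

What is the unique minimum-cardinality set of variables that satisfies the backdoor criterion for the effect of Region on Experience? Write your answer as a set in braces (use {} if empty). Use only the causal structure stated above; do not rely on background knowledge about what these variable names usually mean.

{Industry, Tenure}

Variables eligible for adjustment (non-descendants of Region, excluding Region and Experience): {Income, Industry, ParentIncome, Tenure, UnionMember}.
Backdoor paths from Region to Experience:
  P1: Region <- Industry <- UnionMember -> Experience
  P2: Region <- Industry -> Experience
  P3: Region <- ParentIncome <- Tenure -> Experience
  P4: Region <- Income <- Tenure -> Experience
The empty set is not sufficient: P1 (Region <- Industry <- UnionMember -> Experience) has no collider blocking it and no conditioned non-collider, so it is open.
Try {Industry, Tenure}:
  P1: blocked at chain node Industry ∈ conditioning set.
  P2: blocked at fork node Industry ∈ conditioning set.
  P3: blocked at fork node Tenure ∈ conditioning set.
  P4: blocked at fork node Tenure ∈ conditioning set.
{Industry, Tenure} contains no descendant of Region and blocks every backdoor path.
Every element of {Industry, Tenure} is needed (dropping Industry leaves P1 open; dropping Tenure leaves P3 open), so no proper subset is valid.
Among all size-2 subsets of the eligible variables, only {Industry, Tenure} blocks every backdoor path, so it is the unique smallest valid adjustment set.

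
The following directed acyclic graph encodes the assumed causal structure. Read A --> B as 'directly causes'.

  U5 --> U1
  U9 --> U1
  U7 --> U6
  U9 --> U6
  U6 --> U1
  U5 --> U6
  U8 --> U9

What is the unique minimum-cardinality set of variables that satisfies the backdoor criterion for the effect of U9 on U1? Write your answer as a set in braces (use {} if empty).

{}

Variables eligible for adjustment (non-descendants of U9, excluding U9 and U1): {U5, U7, U8}.
Backdoor paths from U9 to U1:
  (none)
With no backdoor paths the empty set already satisfies the criterion, and it is trivially minimal.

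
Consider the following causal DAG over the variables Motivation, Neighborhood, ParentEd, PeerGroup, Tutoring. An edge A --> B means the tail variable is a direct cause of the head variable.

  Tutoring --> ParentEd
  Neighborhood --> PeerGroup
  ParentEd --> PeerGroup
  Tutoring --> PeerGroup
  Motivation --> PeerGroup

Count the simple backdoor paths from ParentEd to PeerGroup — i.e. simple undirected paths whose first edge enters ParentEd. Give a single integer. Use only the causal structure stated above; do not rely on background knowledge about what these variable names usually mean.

A backdoor path from ParentEd to PeerGroup is any simple undirected path whose first edge points into ParentEd (i.e. leaves ParentEd via a parent).
Parents of ParentEd: {Tutoring}.
Enumerating:
  P1: ParentEd <- Tutoring -> PeerGroup
That exhausts the simple backdoor paths. Count: 1.

1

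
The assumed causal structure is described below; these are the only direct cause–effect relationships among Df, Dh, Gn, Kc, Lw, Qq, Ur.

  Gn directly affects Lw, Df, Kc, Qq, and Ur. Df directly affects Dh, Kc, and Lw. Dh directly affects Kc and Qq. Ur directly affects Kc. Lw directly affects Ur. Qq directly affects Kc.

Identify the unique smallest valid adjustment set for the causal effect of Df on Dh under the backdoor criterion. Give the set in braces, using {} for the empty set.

Variables eligible for adjustment (non-descendants of Df, excluding Df and Dh): {Gn}.
Backdoor paths from Df to Dh:
  P1: Df <- Gn -> Qq <- Dh
  P2: Df <- Gn -> Qq -> Kc <- Dh
  P3: Df <- Gn -> Lw -> Ur -> Kc <- Dh
  P4: Df <- Gn -> Lw -> Ur -> Kc <- Qq <- Dh
  P5: Df <- Gn -> Ur -> Kc <- Dh
  P6: Df <- Gn -> Ur -> Kc <- Qq <- Dh
  P7: Df <- Gn -> Kc <- Dh
  P8: Df <- Gn -> Kc <- Qq <- Dh
Each backdoor path contains an unconditioned collider, so every path is already blocked with the empty conditioning set:
  P1: blocked at collider Qq (neither it nor any descendant is in the conditioning set).
  P2: blocked at collider Kc (neither it nor any descendant is in the conditioning set).
  P3: blocked at collider Kc (neither it nor any descendant is in the conditioning set).
  P4: blocked at collider Kc (neither it nor any descendant is in the conditioning set).
  P5: blocked at collider Kc (neither it nor any descendant is in the conditioning set).
  P6: blocked at collider Kc (neither it nor any descendant is in the conditioning set).
  P7: blocked at collider Kc (neither it nor any descendant is in the conditioning set).
  P8: blocked at collider Kc (neither it nor any descendant is in the conditioning set).
The empty set is therefore the unique smallest valid set.

{}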